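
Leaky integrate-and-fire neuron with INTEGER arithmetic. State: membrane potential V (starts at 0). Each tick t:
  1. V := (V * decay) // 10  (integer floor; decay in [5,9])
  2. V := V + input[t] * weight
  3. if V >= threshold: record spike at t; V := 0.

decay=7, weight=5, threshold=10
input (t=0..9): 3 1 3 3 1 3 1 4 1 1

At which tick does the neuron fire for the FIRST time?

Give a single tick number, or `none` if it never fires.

Answer: 0

Derivation:
t=0: input=3 -> V=0 FIRE
t=1: input=1 -> V=5
t=2: input=3 -> V=0 FIRE
t=3: input=3 -> V=0 FIRE
t=4: input=1 -> V=5
t=5: input=3 -> V=0 FIRE
t=6: input=1 -> V=5
t=7: input=4 -> V=0 FIRE
t=8: input=1 -> V=5
t=9: input=1 -> V=8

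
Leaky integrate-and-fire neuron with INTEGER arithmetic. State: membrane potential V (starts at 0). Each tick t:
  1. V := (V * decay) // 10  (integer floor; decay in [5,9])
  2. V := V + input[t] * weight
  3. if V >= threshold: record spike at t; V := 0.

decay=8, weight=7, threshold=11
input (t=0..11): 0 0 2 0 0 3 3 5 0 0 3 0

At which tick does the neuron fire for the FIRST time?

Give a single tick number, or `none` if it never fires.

Answer: 2

Derivation:
t=0: input=0 -> V=0
t=1: input=0 -> V=0
t=2: input=2 -> V=0 FIRE
t=3: input=0 -> V=0
t=4: input=0 -> V=0
t=5: input=3 -> V=0 FIRE
t=6: input=3 -> V=0 FIRE
t=7: input=5 -> V=0 FIRE
t=8: input=0 -> V=0
t=9: input=0 -> V=0
t=10: input=3 -> V=0 FIRE
t=11: input=0 -> V=0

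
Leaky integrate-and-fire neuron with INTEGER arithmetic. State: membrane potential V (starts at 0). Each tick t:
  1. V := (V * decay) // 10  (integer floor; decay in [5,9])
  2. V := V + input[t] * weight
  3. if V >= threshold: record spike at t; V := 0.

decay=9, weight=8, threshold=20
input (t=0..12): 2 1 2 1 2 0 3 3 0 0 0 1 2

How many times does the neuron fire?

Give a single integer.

Answer: 5

Derivation:
t=0: input=2 -> V=16
t=1: input=1 -> V=0 FIRE
t=2: input=2 -> V=16
t=3: input=1 -> V=0 FIRE
t=4: input=2 -> V=16
t=5: input=0 -> V=14
t=6: input=3 -> V=0 FIRE
t=7: input=3 -> V=0 FIRE
t=8: input=0 -> V=0
t=9: input=0 -> V=0
t=10: input=0 -> V=0
t=11: input=1 -> V=8
t=12: input=2 -> V=0 FIRE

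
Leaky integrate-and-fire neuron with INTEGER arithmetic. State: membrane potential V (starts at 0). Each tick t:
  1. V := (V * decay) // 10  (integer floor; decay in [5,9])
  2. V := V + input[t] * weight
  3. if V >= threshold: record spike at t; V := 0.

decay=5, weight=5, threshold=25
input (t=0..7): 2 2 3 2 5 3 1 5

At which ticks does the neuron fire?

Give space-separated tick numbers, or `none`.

t=0: input=2 -> V=10
t=1: input=2 -> V=15
t=2: input=3 -> V=22
t=3: input=2 -> V=21
t=4: input=5 -> V=0 FIRE
t=5: input=3 -> V=15
t=6: input=1 -> V=12
t=7: input=5 -> V=0 FIRE

Answer: 4 7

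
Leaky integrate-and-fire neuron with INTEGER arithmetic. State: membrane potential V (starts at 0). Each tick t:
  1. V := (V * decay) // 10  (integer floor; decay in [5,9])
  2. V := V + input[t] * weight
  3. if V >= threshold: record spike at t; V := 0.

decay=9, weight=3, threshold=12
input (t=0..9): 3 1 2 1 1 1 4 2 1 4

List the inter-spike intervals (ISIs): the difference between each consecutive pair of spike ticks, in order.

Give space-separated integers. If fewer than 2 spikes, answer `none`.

Answer: 4 3

Derivation:
t=0: input=3 -> V=9
t=1: input=1 -> V=11
t=2: input=2 -> V=0 FIRE
t=3: input=1 -> V=3
t=4: input=1 -> V=5
t=5: input=1 -> V=7
t=6: input=4 -> V=0 FIRE
t=7: input=2 -> V=6
t=8: input=1 -> V=8
t=9: input=4 -> V=0 FIRE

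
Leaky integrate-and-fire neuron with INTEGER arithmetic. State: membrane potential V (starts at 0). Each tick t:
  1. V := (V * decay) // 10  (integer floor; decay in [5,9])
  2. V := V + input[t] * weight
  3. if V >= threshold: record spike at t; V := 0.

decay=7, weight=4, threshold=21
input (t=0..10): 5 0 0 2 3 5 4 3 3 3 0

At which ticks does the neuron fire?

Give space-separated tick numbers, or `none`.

t=0: input=5 -> V=20
t=1: input=0 -> V=14
t=2: input=0 -> V=9
t=3: input=2 -> V=14
t=4: input=3 -> V=0 FIRE
t=5: input=5 -> V=20
t=6: input=4 -> V=0 FIRE
t=7: input=3 -> V=12
t=8: input=3 -> V=20
t=9: input=3 -> V=0 FIRE
t=10: input=0 -> V=0

Answer: 4 6 9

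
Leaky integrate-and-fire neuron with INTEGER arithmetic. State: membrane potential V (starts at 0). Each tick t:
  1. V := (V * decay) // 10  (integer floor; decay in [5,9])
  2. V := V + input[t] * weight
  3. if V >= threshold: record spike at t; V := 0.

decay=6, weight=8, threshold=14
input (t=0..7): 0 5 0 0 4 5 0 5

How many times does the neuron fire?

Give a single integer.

t=0: input=0 -> V=0
t=1: input=5 -> V=0 FIRE
t=2: input=0 -> V=0
t=3: input=0 -> V=0
t=4: input=4 -> V=0 FIRE
t=5: input=5 -> V=0 FIRE
t=6: input=0 -> V=0
t=7: input=5 -> V=0 FIRE

Answer: 4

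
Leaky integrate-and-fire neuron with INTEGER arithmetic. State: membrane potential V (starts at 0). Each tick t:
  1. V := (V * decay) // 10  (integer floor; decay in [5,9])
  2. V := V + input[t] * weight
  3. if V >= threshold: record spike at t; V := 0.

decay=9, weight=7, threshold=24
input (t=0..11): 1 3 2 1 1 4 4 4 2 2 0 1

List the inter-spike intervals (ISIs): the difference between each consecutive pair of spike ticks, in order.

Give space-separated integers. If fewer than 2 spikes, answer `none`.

Answer: 3 1 1 1 2

Derivation:
t=0: input=1 -> V=7
t=1: input=3 -> V=0 FIRE
t=2: input=2 -> V=14
t=3: input=1 -> V=19
t=4: input=1 -> V=0 FIRE
t=5: input=4 -> V=0 FIRE
t=6: input=4 -> V=0 FIRE
t=7: input=4 -> V=0 FIRE
t=8: input=2 -> V=14
t=9: input=2 -> V=0 FIRE
t=10: input=0 -> V=0
t=11: input=1 -> V=7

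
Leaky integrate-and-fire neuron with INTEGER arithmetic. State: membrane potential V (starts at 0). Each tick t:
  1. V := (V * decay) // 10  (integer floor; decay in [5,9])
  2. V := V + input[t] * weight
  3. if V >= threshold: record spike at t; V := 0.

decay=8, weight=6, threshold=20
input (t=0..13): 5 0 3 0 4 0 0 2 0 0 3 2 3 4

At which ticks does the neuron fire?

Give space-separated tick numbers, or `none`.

Answer: 0 4 10 12 13

Derivation:
t=0: input=5 -> V=0 FIRE
t=1: input=0 -> V=0
t=2: input=3 -> V=18
t=3: input=0 -> V=14
t=4: input=4 -> V=0 FIRE
t=5: input=0 -> V=0
t=6: input=0 -> V=0
t=7: input=2 -> V=12
t=8: input=0 -> V=9
t=9: input=0 -> V=7
t=10: input=3 -> V=0 FIRE
t=11: input=2 -> V=12
t=12: input=3 -> V=0 FIRE
t=13: input=4 -> V=0 FIRE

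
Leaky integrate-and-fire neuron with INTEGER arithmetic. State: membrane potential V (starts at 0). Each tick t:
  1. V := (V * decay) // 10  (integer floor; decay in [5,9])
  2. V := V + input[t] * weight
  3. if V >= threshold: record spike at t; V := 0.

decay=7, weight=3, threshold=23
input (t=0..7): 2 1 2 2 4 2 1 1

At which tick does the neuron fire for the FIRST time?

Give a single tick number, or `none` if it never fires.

Answer: none

Derivation:
t=0: input=2 -> V=6
t=1: input=1 -> V=7
t=2: input=2 -> V=10
t=3: input=2 -> V=13
t=4: input=4 -> V=21
t=5: input=2 -> V=20
t=6: input=1 -> V=17
t=7: input=1 -> V=14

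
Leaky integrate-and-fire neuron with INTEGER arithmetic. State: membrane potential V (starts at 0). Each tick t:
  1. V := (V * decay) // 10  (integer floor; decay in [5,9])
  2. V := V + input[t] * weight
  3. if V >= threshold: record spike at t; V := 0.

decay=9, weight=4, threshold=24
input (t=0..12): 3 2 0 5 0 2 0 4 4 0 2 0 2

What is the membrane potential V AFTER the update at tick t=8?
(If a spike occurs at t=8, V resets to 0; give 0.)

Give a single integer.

Answer: 0

Derivation:
t=0: input=3 -> V=12
t=1: input=2 -> V=18
t=2: input=0 -> V=16
t=3: input=5 -> V=0 FIRE
t=4: input=0 -> V=0
t=5: input=2 -> V=8
t=6: input=0 -> V=7
t=7: input=4 -> V=22
t=8: input=4 -> V=0 FIRE
t=9: input=0 -> V=0
t=10: input=2 -> V=8
t=11: input=0 -> V=7
t=12: input=2 -> V=14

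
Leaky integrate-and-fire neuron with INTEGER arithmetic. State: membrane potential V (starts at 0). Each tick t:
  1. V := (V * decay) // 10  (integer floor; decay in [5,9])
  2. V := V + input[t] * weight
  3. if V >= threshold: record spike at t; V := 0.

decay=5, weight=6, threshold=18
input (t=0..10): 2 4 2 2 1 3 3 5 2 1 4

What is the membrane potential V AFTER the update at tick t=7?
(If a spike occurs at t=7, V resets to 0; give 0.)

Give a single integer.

t=0: input=2 -> V=12
t=1: input=4 -> V=0 FIRE
t=2: input=2 -> V=12
t=3: input=2 -> V=0 FIRE
t=4: input=1 -> V=6
t=5: input=3 -> V=0 FIRE
t=6: input=3 -> V=0 FIRE
t=7: input=5 -> V=0 FIRE
t=8: input=2 -> V=12
t=9: input=1 -> V=12
t=10: input=4 -> V=0 FIRE

Answer: 0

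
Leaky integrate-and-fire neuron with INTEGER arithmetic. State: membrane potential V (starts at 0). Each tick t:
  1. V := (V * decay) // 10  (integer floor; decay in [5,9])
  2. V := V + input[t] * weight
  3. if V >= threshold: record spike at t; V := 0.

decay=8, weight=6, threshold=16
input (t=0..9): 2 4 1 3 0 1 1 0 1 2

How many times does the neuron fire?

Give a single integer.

Answer: 3

Derivation:
t=0: input=2 -> V=12
t=1: input=4 -> V=0 FIRE
t=2: input=1 -> V=6
t=3: input=3 -> V=0 FIRE
t=4: input=0 -> V=0
t=5: input=1 -> V=6
t=6: input=1 -> V=10
t=7: input=0 -> V=8
t=8: input=1 -> V=12
t=9: input=2 -> V=0 FIRE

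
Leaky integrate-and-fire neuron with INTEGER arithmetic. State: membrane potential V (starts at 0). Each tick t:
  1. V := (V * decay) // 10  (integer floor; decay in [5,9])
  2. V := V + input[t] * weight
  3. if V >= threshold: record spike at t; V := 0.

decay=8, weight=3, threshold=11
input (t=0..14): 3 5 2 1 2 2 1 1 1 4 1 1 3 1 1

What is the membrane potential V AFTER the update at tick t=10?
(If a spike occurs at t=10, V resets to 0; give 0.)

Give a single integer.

Answer: 3

Derivation:
t=0: input=3 -> V=9
t=1: input=5 -> V=0 FIRE
t=2: input=2 -> V=6
t=3: input=1 -> V=7
t=4: input=2 -> V=0 FIRE
t=5: input=2 -> V=6
t=6: input=1 -> V=7
t=7: input=1 -> V=8
t=8: input=1 -> V=9
t=9: input=4 -> V=0 FIRE
t=10: input=1 -> V=3
t=11: input=1 -> V=5
t=12: input=3 -> V=0 FIRE
t=13: input=1 -> V=3
t=14: input=1 -> V=5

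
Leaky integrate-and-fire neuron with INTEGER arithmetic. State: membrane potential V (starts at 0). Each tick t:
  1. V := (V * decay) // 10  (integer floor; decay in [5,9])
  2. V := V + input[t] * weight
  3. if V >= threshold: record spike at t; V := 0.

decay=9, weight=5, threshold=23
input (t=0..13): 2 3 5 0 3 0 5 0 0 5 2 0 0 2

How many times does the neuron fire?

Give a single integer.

t=0: input=2 -> V=10
t=1: input=3 -> V=0 FIRE
t=2: input=5 -> V=0 FIRE
t=3: input=0 -> V=0
t=4: input=3 -> V=15
t=5: input=0 -> V=13
t=6: input=5 -> V=0 FIRE
t=7: input=0 -> V=0
t=8: input=0 -> V=0
t=9: input=5 -> V=0 FIRE
t=10: input=2 -> V=10
t=11: input=0 -> V=9
t=12: input=0 -> V=8
t=13: input=2 -> V=17

Answer: 4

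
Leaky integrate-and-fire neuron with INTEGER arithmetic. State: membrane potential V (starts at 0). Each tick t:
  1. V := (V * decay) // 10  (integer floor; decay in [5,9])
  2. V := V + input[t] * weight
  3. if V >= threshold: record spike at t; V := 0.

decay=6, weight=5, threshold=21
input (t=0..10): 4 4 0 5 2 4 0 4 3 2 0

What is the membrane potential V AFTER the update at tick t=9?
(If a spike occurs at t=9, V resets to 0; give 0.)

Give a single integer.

t=0: input=4 -> V=20
t=1: input=4 -> V=0 FIRE
t=2: input=0 -> V=0
t=3: input=5 -> V=0 FIRE
t=4: input=2 -> V=10
t=5: input=4 -> V=0 FIRE
t=6: input=0 -> V=0
t=7: input=4 -> V=20
t=8: input=3 -> V=0 FIRE
t=9: input=2 -> V=10
t=10: input=0 -> V=6

Answer: 10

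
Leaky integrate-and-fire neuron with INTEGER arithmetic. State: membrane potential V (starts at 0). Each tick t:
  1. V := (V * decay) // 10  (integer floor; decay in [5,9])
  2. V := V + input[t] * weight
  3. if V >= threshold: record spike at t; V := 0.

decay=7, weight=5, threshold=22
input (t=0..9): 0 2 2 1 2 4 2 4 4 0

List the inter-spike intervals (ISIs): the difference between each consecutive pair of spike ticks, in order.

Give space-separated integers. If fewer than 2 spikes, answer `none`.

Answer: 2

Derivation:
t=0: input=0 -> V=0
t=1: input=2 -> V=10
t=2: input=2 -> V=17
t=3: input=1 -> V=16
t=4: input=2 -> V=21
t=5: input=4 -> V=0 FIRE
t=6: input=2 -> V=10
t=7: input=4 -> V=0 FIRE
t=8: input=4 -> V=20
t=9: input=0 -> V=14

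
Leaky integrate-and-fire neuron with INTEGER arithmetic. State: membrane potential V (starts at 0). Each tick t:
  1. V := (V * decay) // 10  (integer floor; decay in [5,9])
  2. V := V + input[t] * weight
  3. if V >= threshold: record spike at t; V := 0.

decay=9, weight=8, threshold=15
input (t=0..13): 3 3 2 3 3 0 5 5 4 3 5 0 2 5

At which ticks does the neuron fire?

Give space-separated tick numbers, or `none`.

t=0: input=3 -> V=0 FIRE
t=1: input=3 -> V=0 FIRE
t=2: input=2 -> V=0 FIRE
t=3: input=3 -> V=0 FIRE
t=4: input=3 -> V=0 FIRE
t=5: input=0 -> V=0
t=6: input=5 -> V=0 FIRE
t=7: input=5 -> V=0 FIRE
t=8: input=4 -> V=0 FIRE
t=9: input=3 -> V=0 FIRE
t=10: input=5 -> V=0 FIRE
t=11: input=0 -> V=0
t=12: input=2 -> V=0 FIRE
t=13: input=5 -> V=0 FIRE

Answer: 0 1 2 3 4 6 7 8 9 10 12 13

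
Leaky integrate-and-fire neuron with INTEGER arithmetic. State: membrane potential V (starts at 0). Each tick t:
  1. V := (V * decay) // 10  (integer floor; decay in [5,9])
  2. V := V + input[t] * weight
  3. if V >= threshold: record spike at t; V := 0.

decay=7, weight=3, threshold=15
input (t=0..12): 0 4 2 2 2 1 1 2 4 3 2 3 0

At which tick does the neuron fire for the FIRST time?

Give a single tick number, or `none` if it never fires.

Answer: 3

Derivation:
t=0: input=0 -> V=0
t=1: input=4 -> V=12
t=2: input=2 -> V=14
t=3: input=2 -> V=0 FIRE
t=4: input=2 -> V=6
t=5: input=1 -> V=7
t=6: input=1 -> V=7
t=7: input=2 -> V=10
t=8: input=4 -> V=0 FIRE
t=9: input=3 -> V=9
t=10: input=2 -> V=12
t=11: input=3 -> V=0 FIRE
t=12: input=0 -> V=0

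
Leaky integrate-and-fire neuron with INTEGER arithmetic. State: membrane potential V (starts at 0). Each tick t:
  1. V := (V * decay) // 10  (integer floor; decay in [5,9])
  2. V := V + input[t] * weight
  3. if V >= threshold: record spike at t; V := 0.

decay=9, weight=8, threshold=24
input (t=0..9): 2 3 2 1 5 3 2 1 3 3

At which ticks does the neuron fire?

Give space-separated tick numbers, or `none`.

t=0: input=2 -> V=16
t=1: input=3 -> V=0 FIRE
t=2: input=2 -> V=16
t=3: input=1 -> V=22
t=4: input=5 -> V=0 FIRE
t=5: input=3 -> V=0 FIRE
t=6: input=2 -> V=16
t=7: input=1 -> V=22
t=8: input=3 -> V=0 FIRE
t=9: input=3 -> V=0 FIRE

Answer: 1 4 5 8 9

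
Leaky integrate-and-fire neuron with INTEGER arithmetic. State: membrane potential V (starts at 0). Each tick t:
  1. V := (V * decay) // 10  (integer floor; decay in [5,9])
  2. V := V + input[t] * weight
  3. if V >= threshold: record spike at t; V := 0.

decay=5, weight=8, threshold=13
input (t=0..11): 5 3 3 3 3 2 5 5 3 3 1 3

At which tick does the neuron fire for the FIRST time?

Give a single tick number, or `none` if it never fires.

Answer: 0

Derivation:
t=0: input=5 -> V=0 FIRE
t=1: input=3 -> V=0 FIRE
t=2: input=3 -> V=0 FIRE
t=3: input=3 -> V=0 FIRE
t=4: input=3 -> V=0 FIRE
t=5: input=2 -> V=0 FIRE
t=6: input=5 -> V=0 FIRE
t=7: input=5 -> V=0 FIRE
t=8: input=3 -> V=0 FIRE
t=9: input=3 -> V=0 FIRE
t=10: input=1 -> V=8
t=11: input=3 -> V=0 FIRE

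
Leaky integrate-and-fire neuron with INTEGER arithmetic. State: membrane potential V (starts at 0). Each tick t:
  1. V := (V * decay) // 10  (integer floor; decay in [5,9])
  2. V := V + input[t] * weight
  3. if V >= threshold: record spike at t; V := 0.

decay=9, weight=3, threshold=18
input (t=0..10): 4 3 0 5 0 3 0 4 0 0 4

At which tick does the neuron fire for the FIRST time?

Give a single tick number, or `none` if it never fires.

Answer: 1

Derivation:
t=0: input=4 -> V=12
t=1: input=3 -> V=0 FIRE
t=2: input=0 -> V=0
t=3: input=5 -> V=15
t=4: input=0 -> V=13
t=5: input=3 -> V=0 FIRE
t=6: input=0 -> V=0
t=7: input=4 -> V=12
t=8: input=0 -> V=10
t=9: input=0 -> V=9
t=10: input=4 -> V=0 FIRE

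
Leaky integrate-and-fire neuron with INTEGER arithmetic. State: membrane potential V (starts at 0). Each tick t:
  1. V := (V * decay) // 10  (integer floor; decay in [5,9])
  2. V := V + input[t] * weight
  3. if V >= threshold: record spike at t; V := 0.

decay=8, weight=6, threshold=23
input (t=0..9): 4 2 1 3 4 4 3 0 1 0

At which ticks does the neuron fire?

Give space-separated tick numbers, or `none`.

t=0: input=4 -> V=0 FIRE
t=1: input=2 -> V=12
t=2: input=1 -> V=15
t=3: input=3 -> V=0 FIRE
t=4: input=4 -> V=0 FIRE
t=5: input=4 -> V=0 FIRE
t=6: input=3 -> V=18
t=7: input=0 -> V=14
t=8: input=1 -> V=17
t=9: input=0 -> V=13

Answer: 0 3 4 5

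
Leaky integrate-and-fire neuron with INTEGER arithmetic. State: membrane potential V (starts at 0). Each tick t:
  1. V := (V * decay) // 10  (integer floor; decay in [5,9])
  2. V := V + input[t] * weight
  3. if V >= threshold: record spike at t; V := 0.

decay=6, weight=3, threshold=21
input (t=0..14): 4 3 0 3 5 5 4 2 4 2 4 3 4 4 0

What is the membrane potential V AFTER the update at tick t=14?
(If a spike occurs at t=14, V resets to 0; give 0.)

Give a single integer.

Answer: 0

Derivation:
t=0: input=4 -> V=12
t=1: input=3 -> V=16
t=2: input=0 -> V=9
t=3: input=3 -> V=14
t=4: input=5 -> V=0 FIRE
t=5: input=5 -> V=15
t=6: input=4 -> V=0 FIRE
t=7: input=2 -> V=6
t=8: input=4 -> V=15
t=9: input=2 -> V=15
t=10: input=4 -> V=0 FIRE
t=11: input=3 -> V=9
t=12: input=4 -> V=17
t=13: input=4 -> V=0 FIRE
t=14: input=0 -> V=0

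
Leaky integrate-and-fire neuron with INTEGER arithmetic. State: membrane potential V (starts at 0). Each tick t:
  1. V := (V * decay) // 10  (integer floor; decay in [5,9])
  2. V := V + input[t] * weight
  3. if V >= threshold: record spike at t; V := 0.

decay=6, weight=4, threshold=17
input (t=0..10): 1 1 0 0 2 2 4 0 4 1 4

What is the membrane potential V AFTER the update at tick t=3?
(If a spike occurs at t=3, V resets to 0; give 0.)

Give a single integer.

t=0: input=1 -> V=4
t=1: input=1 -> V=6
t=2: input=0 -> V=3
t=3: input=0 -> V=1
t=4: input=2 -> V=8
t=5: input=2 -> V=12
t=6: input=4 -> V=0 FIRE
t=7: input=0 -> V=0
t=8: input=4 -> V=16
t=9: input=1 -> V=13
t=10: input=4 -> V=0 FIRE

Answer: 1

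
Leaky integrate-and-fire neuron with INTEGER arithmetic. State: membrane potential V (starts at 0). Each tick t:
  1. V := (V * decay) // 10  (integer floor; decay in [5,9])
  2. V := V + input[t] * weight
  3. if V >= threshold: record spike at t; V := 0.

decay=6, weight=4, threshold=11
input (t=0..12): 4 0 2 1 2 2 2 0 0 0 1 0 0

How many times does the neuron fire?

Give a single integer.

t=0: input=4 -> V=0 FIRE
t=1: input=0 -> V=0
t=2: input=2 -> V=8
t=3: input=1 -> V=8
t=4: input=2 -> V=0 FIRE
t=5: input=2 -> V=8
t=6: input=2 -> V=0 FIRE
t=7: input=0 -> V=0
t=8: input=0 -> V=0
t=9: input=0 -> V=0
t=10: input=1 -> V=4
t=11: input=0 -> V=2
t=12: input=0 -> V=1

Answer: 3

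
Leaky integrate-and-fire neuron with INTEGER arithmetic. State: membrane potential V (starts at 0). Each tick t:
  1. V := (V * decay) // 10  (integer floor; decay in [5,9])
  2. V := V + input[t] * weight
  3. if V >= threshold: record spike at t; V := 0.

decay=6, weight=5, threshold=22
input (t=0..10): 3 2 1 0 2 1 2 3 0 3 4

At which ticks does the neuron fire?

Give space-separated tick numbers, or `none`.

Answer: 7 10

Derivation:
t=0: input=3 -> V=15
t=1: input=2 -> V=19
t=2: input=1 -> V=16
t=3: input=0 -> V=9
t=4: input=2 -> V=15
t=5: input=1 -> V=14
t=6: input=2 -> V=18
t=7: input=3 -> V=0 FIRE
t=8: input=0 -> V=0
t=9: input=3 -> V=15
t=10: input=4 -> V=0 FIRE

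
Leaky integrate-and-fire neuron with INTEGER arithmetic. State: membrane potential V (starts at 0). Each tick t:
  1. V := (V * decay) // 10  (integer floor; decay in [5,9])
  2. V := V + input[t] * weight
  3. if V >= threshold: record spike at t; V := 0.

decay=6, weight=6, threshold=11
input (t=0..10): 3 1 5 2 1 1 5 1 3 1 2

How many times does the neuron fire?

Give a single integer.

Answer: 6

Derivation:
t=0: input=3 -> V=0 FIRE
t=1: input=1 -> V=6
t=2: input=5 -> V=0 FIRE
t=3: input=2 -> V=0 FIRE
t=4: input=1 -> V=6
t=5: input=1 -> V=9
t=6: input=5 -> V=0 FIRE
t=7: input=1 -> V=6
t=8: input=3 -> V=0 FIRE
t=9: input=1 -> V=6
t=10: input=2 -> V=0 FIRE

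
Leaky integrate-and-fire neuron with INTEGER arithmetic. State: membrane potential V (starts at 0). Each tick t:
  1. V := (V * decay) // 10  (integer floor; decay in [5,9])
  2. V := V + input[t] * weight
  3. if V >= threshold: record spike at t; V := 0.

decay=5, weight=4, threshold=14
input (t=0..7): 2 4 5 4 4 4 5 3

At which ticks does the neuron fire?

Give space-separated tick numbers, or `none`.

Answer: 1 2 3 4 5 6

Derivation:
t=0: input=2 -> V=8
t=1: input=4 -> V=0 FIRE
t=2: input=5 -> V=0 FIRE
t=3: input=4 -> V=0 FIRE
t=4: input=4 -> V=0 FIRE
t=5: input=4 -> V=0 FIRE
t=6: input=5 -> V=0 FIRE
t=7: input=3 -> V=12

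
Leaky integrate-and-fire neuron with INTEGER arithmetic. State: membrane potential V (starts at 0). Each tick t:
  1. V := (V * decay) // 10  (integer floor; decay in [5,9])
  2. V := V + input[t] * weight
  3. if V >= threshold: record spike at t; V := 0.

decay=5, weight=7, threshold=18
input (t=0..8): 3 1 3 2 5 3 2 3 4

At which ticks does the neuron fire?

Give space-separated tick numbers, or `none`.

Answer: 0 2 4 5 7 8

Derivation:
t=0: input=3 -> V=0 FIRE
t=1: input=1 -> V=7
t=2: input=3 -> V=0 FIRE
t=3: input=2 -> V=14
t=4: input=5 -> V=0 FIRE
t=5: input=3 -> V=0 FIRE
t=6: input=2 -> V=14
t=7: input=3 -> V=0 FIRE
t=8: input=4 -> V=0 FIRE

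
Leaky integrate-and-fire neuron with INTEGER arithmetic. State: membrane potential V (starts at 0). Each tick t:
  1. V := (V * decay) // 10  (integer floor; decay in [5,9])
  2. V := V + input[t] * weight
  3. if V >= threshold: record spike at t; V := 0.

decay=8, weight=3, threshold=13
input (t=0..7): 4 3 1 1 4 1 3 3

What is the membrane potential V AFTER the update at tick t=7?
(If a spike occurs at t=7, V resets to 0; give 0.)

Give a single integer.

Answer: 0

Derivation:
t=0: input=4 -> V=12
t=1: input=3 -> V=0 FIRE
t=2: input=1 -> V=3
t=3: input=1 -> V=5
t=4: input=4 -> V=0 FIRE
t=5: input=1 -> V=3
t=6: input=3 -> V=11
t=7: input=3 -> V=0 FIRE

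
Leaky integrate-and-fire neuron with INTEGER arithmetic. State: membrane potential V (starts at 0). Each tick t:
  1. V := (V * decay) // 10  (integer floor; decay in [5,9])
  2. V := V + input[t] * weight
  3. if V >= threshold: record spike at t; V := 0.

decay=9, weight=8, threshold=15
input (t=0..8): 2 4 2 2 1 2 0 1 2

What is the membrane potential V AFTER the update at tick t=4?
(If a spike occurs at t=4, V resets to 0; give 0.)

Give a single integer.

t=0: input=2 -> V=0 FIRE
t=1: input=4 -> V=0 FIRE
t=2: input=2 -> V=0 FIRE
t=3: input=2 -> V=0 FIRE
t=4: input=1 -> V=8
t=5: input=2 -> V=0 FIRE
t=6: input=0 -> V=0
t=7: input=1 -> V=8
t=8: input=2 -> V=0 FIRE

Answer: 8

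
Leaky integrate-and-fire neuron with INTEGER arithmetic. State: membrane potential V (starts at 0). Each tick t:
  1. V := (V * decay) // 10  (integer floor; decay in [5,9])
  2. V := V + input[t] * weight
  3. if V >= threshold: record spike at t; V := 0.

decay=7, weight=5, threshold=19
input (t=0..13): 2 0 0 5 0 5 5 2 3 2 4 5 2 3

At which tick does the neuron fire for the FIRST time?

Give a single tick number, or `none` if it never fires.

t=0: input=2 -> V=10
t=1: input=0 -> V=7
t=2: input=0 -> V=4
t=3: input=5 -> V=0 FIRE
t=4: input=0 -> V=0
t=5: input=5 -> V=0 FIRE
t=6: input=5 -> V=0 FIRE
t=7: input=2 -> V=10
t=8: input=3 -> V=0 FIRE
t=9: input=2 -> V=10
t=10: input=4 -> V=0 FIRE
t=11: input=5 -> V=0 FIRE
t=12: input=2 -> V=10
t=13: input=3 -> V=0 FIRE

Answer: 3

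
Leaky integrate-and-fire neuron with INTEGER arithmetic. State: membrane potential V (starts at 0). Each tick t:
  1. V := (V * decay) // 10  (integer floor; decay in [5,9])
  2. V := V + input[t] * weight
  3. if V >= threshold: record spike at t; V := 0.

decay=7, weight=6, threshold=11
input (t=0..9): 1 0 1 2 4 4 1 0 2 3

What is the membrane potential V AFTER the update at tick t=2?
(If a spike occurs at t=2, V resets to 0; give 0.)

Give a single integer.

t=0: input=1 -> V=6
t=1: input=0 -> V=4
t=2: input=1 -> V=8
t=3: input=2 -> V=0 FIRE
t=4: input=4 -> V=0 FIRE
t=5: input=4 -> V=0 FIRE
t=6: input=1 -> V=6
t=7: input=0 -> V=4
t=8: input=2 -> V=0 FIRE
t=9: input=3 -> V=0 FIRE

Answer: 8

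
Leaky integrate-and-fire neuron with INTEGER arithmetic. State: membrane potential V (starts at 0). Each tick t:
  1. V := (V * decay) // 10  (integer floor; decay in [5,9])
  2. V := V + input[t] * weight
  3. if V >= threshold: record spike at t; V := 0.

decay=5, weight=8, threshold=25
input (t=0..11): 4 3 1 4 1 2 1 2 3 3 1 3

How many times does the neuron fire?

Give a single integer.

Answer: 5

Derivation:
t=0: input=4 -> V=0 FIRE
t=1: input=3 -> V=24
t=2: input=1 -> V=20
t=3: input=4 -> V=0 FIRE
t=4: input=1 -> V=8
t=5: input=2 -> V=20
t=6: input=1 -> V=18
t=7: input=2 -> V=0 FIRE
t=8: input=3 -> V=24
t=9: input=3 -> V=0 FIRE
t=10: input=1 -> V=8
t=11: input=3 -> V=0 FIRE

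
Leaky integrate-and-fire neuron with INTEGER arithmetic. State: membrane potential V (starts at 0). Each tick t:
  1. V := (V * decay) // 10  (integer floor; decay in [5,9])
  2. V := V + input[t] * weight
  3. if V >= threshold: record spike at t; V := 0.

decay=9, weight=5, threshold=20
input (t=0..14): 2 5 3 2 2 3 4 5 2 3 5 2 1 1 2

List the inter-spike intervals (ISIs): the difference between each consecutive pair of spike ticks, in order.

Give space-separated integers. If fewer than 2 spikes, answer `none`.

Answer: 2 2 1 1 2 1 4

Derivation:
t=0: input=2 -> V=10
t=1: input=5 -> V=0 FIRE
t=2: input=3 -> V=15
t=3: input=2 -> V=0 FIRE
t=4: input=2 -> V=10
t=5: input=3 -> V=0 FIRE
t=6: input=4 -> V=0 FIRE
t=7: input=5 -> V=0 FIRE
t=8: input=2 -> V=10
t=9: input=3 -> V=0 FIRE
t=10: input=5 -> V=0 FIRE
t=11: input=2 -> V=10
t=12: input=1 -> V=14
t=13: input=1 -> V=17
t=14: input=2 -> V=0 FIRE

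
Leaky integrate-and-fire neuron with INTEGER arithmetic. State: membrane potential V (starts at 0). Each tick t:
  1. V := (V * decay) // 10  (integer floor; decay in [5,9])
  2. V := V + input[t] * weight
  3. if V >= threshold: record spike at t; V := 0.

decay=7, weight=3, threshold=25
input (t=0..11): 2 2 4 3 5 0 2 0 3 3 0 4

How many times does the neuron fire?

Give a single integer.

t=0: input=2 -> V=6
t=1: input=2 -> V=10
t=2: input=4 -> V=19
t=3: input=3 -> V=22
t=4: input=5 -> V=0 FIRE
t=5: input=0 -> V=0
t=6: input=2 -> V=6
t=7: input=0 -> V=4
t=8: input=3 -> V=11
t=9: input=3 -> V=16
t=10: input=0 -> V=11
t=11: input=4 -> V=19

Answer: 1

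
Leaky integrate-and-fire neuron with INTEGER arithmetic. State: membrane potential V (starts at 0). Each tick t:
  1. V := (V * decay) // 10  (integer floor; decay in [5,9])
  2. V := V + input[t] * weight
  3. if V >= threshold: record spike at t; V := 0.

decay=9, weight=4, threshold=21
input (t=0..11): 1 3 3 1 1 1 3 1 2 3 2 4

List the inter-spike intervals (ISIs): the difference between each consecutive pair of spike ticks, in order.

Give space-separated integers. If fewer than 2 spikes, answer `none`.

t=0: input=1 -> V=4
t=1: input=3 -> V=15
t=2: input=3 -> V=0 FIRE
t=3: input=1 -> V=4
t=4: input=1 -> V=7
t=5: input=1 -> V=10
t=6: input=3 -> V=0 FIRE
t=7: input=1 -> V=4
t=8: input=2 -> V=11
t=9: input=3 -> V=0 FIRE
t=10: input=2 -> V=8
t=11: input=4 -> V=0 FIRE

Answer: 4 3 2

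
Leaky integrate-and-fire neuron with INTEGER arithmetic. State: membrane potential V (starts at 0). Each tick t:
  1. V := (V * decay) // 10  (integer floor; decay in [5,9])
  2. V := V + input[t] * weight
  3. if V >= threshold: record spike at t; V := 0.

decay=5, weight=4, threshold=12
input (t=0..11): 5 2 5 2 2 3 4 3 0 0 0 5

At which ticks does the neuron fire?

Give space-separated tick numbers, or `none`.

t=0: input=5 -> V=0 FIRE
t=1: input=2 -> V=8
t=2: input=5 -> V=0 FIRE
t=3: input=2 -> V=8
t=4: input=2 -> V=0 FIRE
t=5: input=3 -> V=0 FIRE
t=6: input=4 -> V=0 FIRE
t=7: input=3 -> V=0 FIRE
t=8: input=0 -> V=0
t=9: input=0 -> V=0
t=10: input=0 -> V=0
t=11: input=5 -> V=0 FIRE

Answer: 0 2 4 5 6 7 11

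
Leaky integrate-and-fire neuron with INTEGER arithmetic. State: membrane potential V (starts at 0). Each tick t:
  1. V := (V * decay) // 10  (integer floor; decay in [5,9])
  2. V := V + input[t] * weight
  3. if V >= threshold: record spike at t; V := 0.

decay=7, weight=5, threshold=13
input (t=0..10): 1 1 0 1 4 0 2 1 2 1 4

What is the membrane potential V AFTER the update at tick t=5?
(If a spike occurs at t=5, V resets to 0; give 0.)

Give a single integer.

Answer: 0

Derivation:
t=0: input=1 -> V=5
t=1: input=1 -> V=8
t=2: input=0 -> V=5
t=3: input=1 -> V=8
t=4: input=4 -> V=0 FIRE
t=5: input=0 -> V=0
t=6: input=2 -> V=10
t=7: input=1 -> V=12
t=8: input=2 -> V=0 FIRE
t=9: input=1 -> V=5
t=10: input=4 -> V=0 FIRE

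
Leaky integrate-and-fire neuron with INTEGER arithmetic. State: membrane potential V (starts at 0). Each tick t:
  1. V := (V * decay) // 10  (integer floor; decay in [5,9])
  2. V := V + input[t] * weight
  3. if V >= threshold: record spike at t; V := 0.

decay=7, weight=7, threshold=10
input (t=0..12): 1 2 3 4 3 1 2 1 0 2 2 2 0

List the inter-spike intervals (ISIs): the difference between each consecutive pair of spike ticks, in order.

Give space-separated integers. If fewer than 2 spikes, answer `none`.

Answer: 1 1 1 2 3 1 1

Derivation:
t=0: input=1 -> V=7
t=1: input=2 -> V=0 FIRE
t=2: input=3 -> V=0 FIRE
t=3: input=4 -> V=0 FIRE
t=4: input=3 -> V=0 FIRE
t=5: input=1 -> V=7
t=6: input=2 -> V=0 FIRE
t=7: input=1 -> V=7
t=8: input=0 -> V=4
t=9: input=2 -> V=0 FIRE
t=10: input=2 -> V=0 FIRE
t=11: input=2 -> V=0 FIRE
t=12: input=0 -> V=0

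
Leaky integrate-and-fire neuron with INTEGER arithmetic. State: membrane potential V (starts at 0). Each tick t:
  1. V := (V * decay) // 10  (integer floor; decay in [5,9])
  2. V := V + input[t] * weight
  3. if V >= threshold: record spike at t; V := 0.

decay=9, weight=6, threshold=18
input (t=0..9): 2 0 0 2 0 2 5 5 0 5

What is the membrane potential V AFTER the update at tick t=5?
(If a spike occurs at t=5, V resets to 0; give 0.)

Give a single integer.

t=0: input=2 -> V=12
t=1: input=0 -> V=10
t=2: input=0 -> V=9
t=3: input=2 -> V=0 FIRE
t=4: input=0 -> V=0
t=5: input=2 -> V=12
t=6: input=5 -> V=0 FIRE
t=7: input=5 -> V=0 FIRE
t=8: input=0 -> V=0
t=9: input=5 -> V=0 FIRE

Answer: 12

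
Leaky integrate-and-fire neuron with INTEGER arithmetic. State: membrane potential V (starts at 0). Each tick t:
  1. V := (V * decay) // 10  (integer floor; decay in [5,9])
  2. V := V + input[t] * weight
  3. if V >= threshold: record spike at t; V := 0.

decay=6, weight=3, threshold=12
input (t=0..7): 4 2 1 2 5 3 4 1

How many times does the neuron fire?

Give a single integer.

t=0: input=4 -> V=0 FIRE
t=1: input=2 -> V=6
t=2: input=1 -> V=6
t=3: input=2 -> V=9
t=4: input=5 -> V=0 FIRE
t=5: input=3 -> V=9
t=6: input=4 -> V=0 FIRE
t=7: input=1 -> V=3

Answer: 3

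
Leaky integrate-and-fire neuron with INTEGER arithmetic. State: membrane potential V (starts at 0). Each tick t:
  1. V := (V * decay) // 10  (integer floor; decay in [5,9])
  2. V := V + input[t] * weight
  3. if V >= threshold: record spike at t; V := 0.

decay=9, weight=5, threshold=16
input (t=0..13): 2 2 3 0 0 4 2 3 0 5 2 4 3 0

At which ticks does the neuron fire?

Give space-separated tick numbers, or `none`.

Answer: 1 5 7 9 11

Derivation:
t=0: input=2 -> V=10
t=1: input=2 -> V=0 FIRE
t=2: input=3 -> V=15
t=3: input=0 -> V=13
t=4: input=0 -> V=11
t=5: input=4 -> V=0 FIRE
t=6: input=2 -> V=10
t=7: input=3 -> V=0 FIRE
t=8: input=0 -> V=0
t=9: input=5 -> V=0 FIRE
t=10: input=2 -> V=10
t=11: input=4 -> V=0 FIRE
t=12: input=3 -> V=15
t=13: input=0 -> V=13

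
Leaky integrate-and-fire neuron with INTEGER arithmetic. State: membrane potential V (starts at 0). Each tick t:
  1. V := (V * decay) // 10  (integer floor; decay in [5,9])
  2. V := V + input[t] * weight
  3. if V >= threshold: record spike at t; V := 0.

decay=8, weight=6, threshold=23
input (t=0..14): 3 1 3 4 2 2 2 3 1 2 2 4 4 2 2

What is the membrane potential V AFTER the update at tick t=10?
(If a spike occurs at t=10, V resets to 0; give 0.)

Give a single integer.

Answer: 12

Derivation:
t=0: input=3 -> V=18
t=1: input=1 -> V=20
t=2: input=3 -> V=0 FIRE
t=3: input=4 -> V=0 FIRE
t=4: input=2 -> V=12
t=5: input=2 -> V=21
t=6: input=2 -> V=0 FIRE
t=7: input=3 -> V=18
t=8: input=1 -> V=20
t=9: input=2 -> V=0 FIRE
t=10: input=2 -> V=12
t=11: input=4 -> V=0 FIRE
t=12: input=4 -> V=0 FIRE
t=13: input=2 -> V=12
t=14: input=2 -> V=21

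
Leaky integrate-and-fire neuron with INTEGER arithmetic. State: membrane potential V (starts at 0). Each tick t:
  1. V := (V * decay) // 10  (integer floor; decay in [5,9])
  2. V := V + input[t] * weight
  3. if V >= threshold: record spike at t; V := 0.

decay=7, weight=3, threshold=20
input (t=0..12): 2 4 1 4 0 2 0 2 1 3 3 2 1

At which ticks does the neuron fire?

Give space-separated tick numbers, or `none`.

Answer: 3

Derivation:
t=0: input=2 -> V=6
t=1: input=4 -> V=16
t=2: input=1 -> V=14
t=3: input=4 -> V=0 FIRE
t=4: input=0 -> V=0
t=5: input=2 -> V=6
t=6: input=0 -> V=4
t=7: input=2 -> V=8
t=8: input=1 -> V=8
t=9: input=3 -> V=14
t=10: input=3 -> V=18
t=11: input=2 -> V=18
t=12: input=1 -> V=15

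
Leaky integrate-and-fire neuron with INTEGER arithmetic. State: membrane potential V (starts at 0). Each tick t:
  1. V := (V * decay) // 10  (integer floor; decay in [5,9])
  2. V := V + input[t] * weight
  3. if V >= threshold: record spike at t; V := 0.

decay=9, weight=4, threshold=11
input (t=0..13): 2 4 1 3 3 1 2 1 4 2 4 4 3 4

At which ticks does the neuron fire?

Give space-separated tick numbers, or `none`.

t=0: input=2 -> V=8
t=1: input=4 -> V=0 FIRE
t=2: input=1 -> V=4
t=3: input=3 -> V=0 FIRE
t=4: input=3 -> V=0 FIRE
t=5: input=1 -> V=4
t=6: input=2 -> V=0 FIRE
t=7: input=1 -> V=4
t=8: input=4 -> V=0 FIRE
t=9: input=2 -> V=8
t=10: input=4 -> V=0 FIRE
t=11: input=4 -> V=0 FIRE
t=12: input=3 -> V=0 FIRE
t=13: input=4 -> V=0 FIRE

Answer: 1 3 4 6 8 10 11 12 13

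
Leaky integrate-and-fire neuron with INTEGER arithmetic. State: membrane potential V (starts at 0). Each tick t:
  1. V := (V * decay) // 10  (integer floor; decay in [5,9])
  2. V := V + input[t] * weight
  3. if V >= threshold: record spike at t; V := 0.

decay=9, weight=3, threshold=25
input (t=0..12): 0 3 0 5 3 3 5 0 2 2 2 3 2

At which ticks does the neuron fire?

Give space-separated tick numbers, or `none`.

t=0: input=0 -> V=0
t=1: input=3 -> V=9
t=2: input=0 -> V=8
t=3: input=5 -> V=22
t=4: input=3 -> V=0 FIRE
t=5: input=3 -> V=9
t=6: input=5 -> V=23
t=7: input=0 -> V=20
t=8: input=2 -> V=24
t=9: input=2 -> V=0 FIRE
t=10: input=2 -> V=6
t=11: input=3 -> V=14
t=12: input=2 -> V=18

Answer: 4 9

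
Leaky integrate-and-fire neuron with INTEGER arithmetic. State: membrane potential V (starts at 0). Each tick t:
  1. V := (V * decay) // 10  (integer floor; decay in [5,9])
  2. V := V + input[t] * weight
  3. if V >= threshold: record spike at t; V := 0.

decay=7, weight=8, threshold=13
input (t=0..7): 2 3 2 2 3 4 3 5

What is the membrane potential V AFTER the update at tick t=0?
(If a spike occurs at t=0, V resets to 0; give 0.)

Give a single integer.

Answer: 0

Derivation:
t=0: input=2 -> V=0 FIRE
t=1: input=3 -> V=0 FIRE
t=2: input=2 -> V=0 FIRE
t=3: input=2 -> V=0 FIRE
t=4: input=3 -> V=0 FIRE
t=5: input=4 -> V=0 FIRE
t=6: input=3 -> V=0 FIRE
t=7: input=5 -> V=0 FIRE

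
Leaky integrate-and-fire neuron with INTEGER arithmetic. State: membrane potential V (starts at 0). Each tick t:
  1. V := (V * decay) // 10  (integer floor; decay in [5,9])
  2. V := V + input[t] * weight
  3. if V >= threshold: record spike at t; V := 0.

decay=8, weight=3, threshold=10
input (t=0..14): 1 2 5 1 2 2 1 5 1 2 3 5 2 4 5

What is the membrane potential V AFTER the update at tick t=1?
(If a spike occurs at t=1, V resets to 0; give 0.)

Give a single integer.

Answer: 8

Derivation:
t=0: input=1 -> V=3
t=1: input=2 -> V=8
t=2: input=5 -> V=0 FIRE
t=3: input=1 -> V=3
t=4: input=2 -> V=8
t=5: input=2 -> V=0 FIRE
t=6: input=1 -> V=3
t=7: input=5 -> V=0 FIRE
t=8: input=1 -> V=3
t=9: input=2 -> V=8
t=10: input=3 -> V=0 FIRE
t=11: input=5 -> V=0 FIRE
t=12: input=2 -> V=6
t=13: input=4 -> V=0 FIRE
t=14: input=5 -> V=0 FIRE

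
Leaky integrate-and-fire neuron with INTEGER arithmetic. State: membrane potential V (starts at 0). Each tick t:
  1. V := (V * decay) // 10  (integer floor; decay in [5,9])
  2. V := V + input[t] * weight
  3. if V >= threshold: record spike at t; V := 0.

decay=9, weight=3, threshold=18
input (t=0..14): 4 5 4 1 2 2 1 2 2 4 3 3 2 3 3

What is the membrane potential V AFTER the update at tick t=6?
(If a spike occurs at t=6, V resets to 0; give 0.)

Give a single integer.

t=0: input=4 -> V=12
t=1: input=5 -> V=0 FIRE
t=2: input=4 -> V=12
t=3: input=1 -> V=13
t=4: input=2 -> V=17
t=5: input=2 -> V=0 FIRE
t=6: input=1 -> V=3
t=7: input=2 -> V=8
t=8: input=2 -> V=13
t=9: input=4 -> V=0 FIRE
t=10: input=3 -> V=9
t=11: input=3 -> V=17
t=12: input=2 -> V=0 FIRE
t=13: input=3 -> V=9
t=14: input=3 -> V=17

Answer: 3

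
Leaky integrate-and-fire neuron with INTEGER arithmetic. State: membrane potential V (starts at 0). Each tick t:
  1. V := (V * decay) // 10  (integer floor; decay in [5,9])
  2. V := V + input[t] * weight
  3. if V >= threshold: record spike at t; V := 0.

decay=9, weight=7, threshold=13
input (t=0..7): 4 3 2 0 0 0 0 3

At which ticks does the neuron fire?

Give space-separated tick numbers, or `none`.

Answer: 0 1 2 7

Derivation:
t=0: input=4 -> V=0 FIRE
t=1: input=3 -> V=0 FIRE
t=2: input=2 -> V=0 FIRE
t=3: input=0 -> V=0
t=4: input=0 -> V=0
t=5: input=0 -> V=0
t=6: input=0 -> V=0
t=7: input=3 -> V=0 FIRE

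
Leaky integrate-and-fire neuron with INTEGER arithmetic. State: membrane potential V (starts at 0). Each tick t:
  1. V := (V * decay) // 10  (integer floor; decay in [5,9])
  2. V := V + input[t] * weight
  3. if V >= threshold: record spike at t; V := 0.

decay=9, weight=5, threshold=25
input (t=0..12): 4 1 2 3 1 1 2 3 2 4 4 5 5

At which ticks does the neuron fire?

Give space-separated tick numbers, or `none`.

Answer: 2 6 9 11 12

Derivation:
t=0: input=4 -> V=20
t=1: input=1 -> V=23
t=2: input=2 -> V=0 FIRE
t=3: input=3 -> V=15
t=4: input=1 -> V=18
t=5: input=1 -> V=21
t=6: input=2 -> V=0 FIRE
t=7: input=3 -> V=15
t=8: input=2 -> V=23
t=9: input=4 -> V=0 FIRE
t=10: input=4 -> V=20
t=11: input=5 -> V=0 FIRE
t=12: input=5 -> V=0 FIRE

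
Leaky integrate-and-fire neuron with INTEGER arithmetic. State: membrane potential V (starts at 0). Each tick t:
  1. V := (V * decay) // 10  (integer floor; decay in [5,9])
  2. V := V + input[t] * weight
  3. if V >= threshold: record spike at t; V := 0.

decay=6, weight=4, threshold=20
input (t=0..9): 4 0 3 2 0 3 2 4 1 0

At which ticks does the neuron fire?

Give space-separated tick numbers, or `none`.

Answer: 7

Derivation:
t=0: input=4 -> V=16
t=1: input=0 -> V=9
t=2: input=3 -> V=17
t=3: input=2 -> V=18
t=4: input=0 -> V=10
t=5: input=3 -> V=18
t=6: input=2 -> V=18
t=7: input=4 -> V=0 FIRE
t=8: input=1 -> V=4
t=9: input=0 -> V=2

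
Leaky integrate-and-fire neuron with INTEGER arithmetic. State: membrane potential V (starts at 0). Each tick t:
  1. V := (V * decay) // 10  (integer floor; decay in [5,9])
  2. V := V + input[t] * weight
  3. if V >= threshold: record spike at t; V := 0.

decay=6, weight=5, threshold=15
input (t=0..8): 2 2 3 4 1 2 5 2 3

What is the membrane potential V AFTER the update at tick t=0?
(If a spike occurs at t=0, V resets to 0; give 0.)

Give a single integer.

Answer: 10

Derivation:
t=0: input=2 -> V=10
t=1: input=2 -> V=0 FIRE
t=2: input=3 -> V=0 FIRE
t=3: input=4 -> V=0 FIRE
t=4: input=1 -> V=5
t=5: input=2 -> V=13
t=6: input=5 -> V=0 FIRE
t=7: input=2 -> V=10
t=8: input=3 -> V=0 FIRE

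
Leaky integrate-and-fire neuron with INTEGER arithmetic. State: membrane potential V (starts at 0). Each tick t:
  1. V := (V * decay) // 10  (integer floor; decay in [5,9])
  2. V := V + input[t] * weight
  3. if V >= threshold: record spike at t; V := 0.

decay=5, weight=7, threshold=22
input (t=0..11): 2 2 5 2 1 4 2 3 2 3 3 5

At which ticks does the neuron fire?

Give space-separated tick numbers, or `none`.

t=0: input=2 -> V=14
t=1: input=2 -> V=21
t=2: input=5 -> V=0 FIRE
t=3: input=2 -> V=14
t=4: input=1 -> V=14
t=5: input=4 -> V=0 FIRE
t=6: input=2 -> V=14
t=7: input=3 -> V=0 FIRE
t=8: input=2 -> V=14
t=9: input=3 -> V=0 FIRE
t=10: input=3 -> V=21
t=11: input=5 -> V=0 FIRE

Answer: 2 5 7 9 11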